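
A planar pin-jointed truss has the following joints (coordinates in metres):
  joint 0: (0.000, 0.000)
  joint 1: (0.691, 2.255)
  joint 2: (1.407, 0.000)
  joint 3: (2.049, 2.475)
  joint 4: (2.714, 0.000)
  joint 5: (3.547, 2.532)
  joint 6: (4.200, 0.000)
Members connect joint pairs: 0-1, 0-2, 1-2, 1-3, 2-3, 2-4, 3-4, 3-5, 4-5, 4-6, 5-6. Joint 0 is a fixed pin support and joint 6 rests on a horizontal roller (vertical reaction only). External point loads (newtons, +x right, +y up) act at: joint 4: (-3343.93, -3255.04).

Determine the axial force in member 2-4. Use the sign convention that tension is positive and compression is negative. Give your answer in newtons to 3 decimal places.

N=7 nodes, M=11 members, R=3 reactions → 2N=14, M+R=14
member 0 (0-1): L=2.3585, (cx,cy)=(0.2930,0.9561)
member 1 (0-2): L=1.4070, (cx,cy)=(1.0000,0.0000)
member 2 (1-2): L=2.3659, (cx,cy)=(0.3026,-0.9531)
member 3 (1-3): L=1.3757, (cx,cy)=(0.9871,0.1599)
member 4 (2-3): L=2.5569, (cx,cy)=(0.2511,0.9680)
member 5 (2-4): L=1.3070, (cx,cy)=(1.0000,0.0000)
member 6 (3-4): L=2.5628, (cx,cy)=(0.2595,-0.9657)
member 7 (3-5): L=1.4991, (cx,cy)=(0.9993,0.0380)
member 8 (4-5): L=2.6655, (cx,cy)=(0.3125,0.9499)
member 9 (4-6): L=1.4860, (cx,cy)=(1.0000,0.0000)
member 10 (5-6): L=2.6148, (cx,cy)=(0.2497,-0.9683)
solve A·x = −loads:
  F[0-1] = -1204.5215 N (compression)
  F[0-2] = -2991.0254 N (compression)
  F[1-2] = +1092.1604 N (tension)
  F[1-3] = -692.3329 N (compression)
  F[2-3] = -1075.3978 N (compression)
  F[2-4] = -2390.4917 N (compression)
  F[3-4] = +1143.2565 N (tension)
  F[3-5] = -1250.9994 N (compression)
  F[4-5] = +2264.3552 N (tension)
  F[4-6] = +542.4583 N (tension)
  F[5-6] = -2172.1996 N (compression)
  Rx@0 = +3343.9300 N
  Ry@0 = +1151.6642 N
  Ry@6 = +2103.3758 N

-2390.492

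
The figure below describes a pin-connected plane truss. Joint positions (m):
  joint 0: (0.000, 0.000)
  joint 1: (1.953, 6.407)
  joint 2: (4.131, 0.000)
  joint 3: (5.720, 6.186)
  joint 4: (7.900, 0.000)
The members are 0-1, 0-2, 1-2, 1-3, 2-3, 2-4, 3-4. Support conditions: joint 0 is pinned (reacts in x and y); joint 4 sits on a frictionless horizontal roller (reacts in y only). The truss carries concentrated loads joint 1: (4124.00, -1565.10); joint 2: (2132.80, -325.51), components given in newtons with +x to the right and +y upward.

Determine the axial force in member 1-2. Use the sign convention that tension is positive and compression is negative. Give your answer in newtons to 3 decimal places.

-3632.104

N=5 nodes, M=7 members, R=3 reactions → 2N=10, M+R=10
member 0 (0-1): L=6.6980, (cx,cy)=(0.2916,0.9565)
member 1 (0-2): L=4.1310, (cx,cy)=(1.0000,0.0000)
member 2 (1-2): L=6.7671, (cx,cy)=(0.3219,-0.9468)
member 3 (1-3): L=3.7735, (cx,cy)=(0.9983,-0.0586)
member 4 (2-3): L=6.3868, (cx,cy)=(0.2488,0.9686)
member 5 (2-4): L=3.7690, (cx,cy)=(1.0000,0.0000)
member 6 (3-4): L=6.5589, (cx,cy)=(0.3324,-0.9431)
solve A·x = −loads:
  F[0-1] = +2102.4948 N (tension)
  F[0-2] = +5643.7599 N (tension)
  F[1-2] = -3632.1038 N (compression)
  F[1-3] = -2345.9855 N (compression)
  F[2-3] = +3886.5557 N (tension)
  F[2-4] = +1375.0090 N (tension)
  F[3-4] = -4136.9395 N (compression)
  Rx@0 = -6256.8000 N
  Ry@0 = -2011.1356 N
  Ry@4 = +3901.7456 N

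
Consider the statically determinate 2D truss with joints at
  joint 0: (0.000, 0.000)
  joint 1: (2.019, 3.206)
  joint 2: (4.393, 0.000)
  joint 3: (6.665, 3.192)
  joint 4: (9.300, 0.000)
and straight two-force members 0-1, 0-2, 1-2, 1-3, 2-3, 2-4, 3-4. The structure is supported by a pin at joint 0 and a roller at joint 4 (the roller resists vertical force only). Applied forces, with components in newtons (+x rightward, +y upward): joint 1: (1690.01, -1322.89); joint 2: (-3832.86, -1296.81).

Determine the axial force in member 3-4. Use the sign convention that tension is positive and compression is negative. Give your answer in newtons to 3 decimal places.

N=5 nodes, M=7 members, R=3 reactions → 2N=10, M+R=10
member 0 (0-1): L=3.7888, (cx,cy)=(0.5329,0.8462)
member 1 (0-2): L=4.3930, (cx,cy)=(1.0000,0.0000)
member 2 (1-2): L=3.9893, (cx,cy)=(0.5951,-0.8037)
member 3 (1-3): L=4.6460, (cx,cy)=(1.0000,-0.0030)
member 4 (2-3): L=3.9180, (cx,cy)=(0.5799,0.8147)
member 5 (2-4): L=4.9070, (cx,cy)=(1.0000,0.0000)
member 6 (3-4): L=4.1391, (cx,cy)=(0.6366,-0.7712)
solve A·x = −loads:
  F[0-1] = -1344.0774 N (compression)
  F[0-2] = -1426.6042 N (compression)
  F[1-2] = -222.3599 N (compression)
  F[1-3] = -2273.9407 N (compression)
  F[2-3] = +1811.1134 N (tension)
  F[2-4] = +1223.6923 N (tension)
  F[3-4] = -1922.1920 N (compression)
  Rx@0 = +2142.8500 N
  Ry@0 = +1137.3373 N
  Ry@4 = +1482.3627 N

-1922.192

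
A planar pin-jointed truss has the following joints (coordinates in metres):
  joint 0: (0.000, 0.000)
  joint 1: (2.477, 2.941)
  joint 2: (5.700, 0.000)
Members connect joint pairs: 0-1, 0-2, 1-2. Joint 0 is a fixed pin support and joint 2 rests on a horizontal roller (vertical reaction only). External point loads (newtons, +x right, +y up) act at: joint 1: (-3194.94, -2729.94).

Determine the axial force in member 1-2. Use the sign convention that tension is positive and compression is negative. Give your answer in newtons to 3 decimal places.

N=3 nodes, M=3 members, R=3 reactions → 2N=6, M+R=6
member 0 (0-1): L=3.8451, (cx,cy)=(0.6442,0.7649)
member 1 (0-2): L=5.7000, (cx,cy)=(1.0000,0.0000)
member 2 (1-2): L=4.3632, (cx,cy)=(0.7387,-0.6741)
solve A·x = −loads:
  F[0-1] = -4173.4092 N (compression)
  F[0-2] = -506.4640 N (compression)
  F[1-2] = +685.6302 N (tension)
  Rx@0 = +3194.9400 N
  Ry@0 = +3192.0904 N
  Ry@2 = -462.1504 N

685.630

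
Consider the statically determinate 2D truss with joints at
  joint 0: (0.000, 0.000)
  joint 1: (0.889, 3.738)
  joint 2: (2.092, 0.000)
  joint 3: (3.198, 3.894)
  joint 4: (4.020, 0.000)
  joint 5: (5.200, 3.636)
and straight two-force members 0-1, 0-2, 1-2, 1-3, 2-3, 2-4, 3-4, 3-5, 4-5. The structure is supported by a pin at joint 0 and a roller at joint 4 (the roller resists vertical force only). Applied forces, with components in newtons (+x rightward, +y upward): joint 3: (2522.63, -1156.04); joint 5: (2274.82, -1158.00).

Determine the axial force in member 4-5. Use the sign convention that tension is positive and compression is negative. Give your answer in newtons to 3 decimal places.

-872.744

N=6 nodes, M=9 members, R=3 reactions → 2N=12, M+R=12
member 0 (0-1): L=3.8423, (cx,cy)=(0.2314,0.9729)
member 1 (0-2): L=2.0920, (cx,cy)=(1.0000,0.0000)
member 2 (1-2): L=3.9268, (cx,cy)=(0.3064,-0.9519)
member 3 (1-3): L=2.3143, (cx,cy)=(0.9977,0.0674)
member 4 (2-3): L=4.0480, (cx,cy)=(0.2732,0.9620)
member 5 (2-4): L=1.9280, (cx,cy)=(1.0000,0.0000)
member 6 (3-4): L=3.9798, (cx,cy)=(0.2065,-0.9784)
member 7 (3-5): L=2.0186, (cx,cy)=(0.9918,-0.1278)
member 8 (4-5): L=3.8227, (cx,cy)=(0.3087,0.9512)
solve A·x = −loads:
  F[0-1] = +4733.0444 N (tension)
  F[0-2] = +3702.3456 N (tension)
  F[1-2] = -4658.1893 N (compression)
  F[1-3] = +2527.9156 N (tension)
  F[2-3] = +4609.5984 N (tension)
  F[2-4] = +1015.8500 N (tension)
  F[3-4] = -6222.7052 N (compression)
  F[3-5] = +2565.2619 N (tension)
  F[4-5] = -872.7440 N (compression)
  Rx@0 = -4797.4500 N
  Ry@0 = -4604.6124 N
  Ry@4 = +6918.6524 N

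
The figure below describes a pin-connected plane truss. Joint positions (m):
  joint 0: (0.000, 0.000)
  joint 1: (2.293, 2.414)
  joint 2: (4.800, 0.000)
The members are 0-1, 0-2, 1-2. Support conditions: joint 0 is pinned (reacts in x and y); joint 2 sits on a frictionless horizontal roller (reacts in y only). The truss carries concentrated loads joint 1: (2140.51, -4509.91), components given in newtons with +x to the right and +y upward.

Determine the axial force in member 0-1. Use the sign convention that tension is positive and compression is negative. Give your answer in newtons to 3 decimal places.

N=3 nodes, M=3 members, R=3 reactions → 2N=6, M+R=6
member 0 (0-1): L=3.3295, (cx,cy)=(0.6887,0.7250)
member 1 (0-2): L=4.8000, (cx,cy)=(1.0000,0.0000)
member 2 (1-2): L=3.4803, (cx,cy)=(0.7203,-0.6936)
solve A·x = −loads:
  F[0-1] = -1764.0164 N (compression)
  F[0-2] = +3355.3918 N (tension)
  F[1-2] = -4658.0572 N (compression)
  Rx@0 = -2140.5100 N
  Ry@0 = +1278.9903 N
  Ry@2 = +3230.9197 N

-1764.016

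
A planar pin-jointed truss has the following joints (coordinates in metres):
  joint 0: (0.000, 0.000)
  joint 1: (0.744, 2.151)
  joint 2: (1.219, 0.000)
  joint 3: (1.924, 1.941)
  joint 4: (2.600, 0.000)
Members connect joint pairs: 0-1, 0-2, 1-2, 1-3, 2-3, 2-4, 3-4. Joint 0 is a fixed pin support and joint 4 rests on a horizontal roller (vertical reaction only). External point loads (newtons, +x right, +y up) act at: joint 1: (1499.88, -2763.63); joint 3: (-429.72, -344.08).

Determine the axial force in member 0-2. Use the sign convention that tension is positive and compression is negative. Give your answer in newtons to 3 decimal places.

1465.233

N=5 nodes, M=7 members, R=3 reactions → 2N=10, M+R=10
member 0 (0-1): L=2.2760, (cx,cy)=(0.3269,0.9451)
member 1 (0-2): L=1.2190, (cx,cy)=(1.0000,0.0000)
member 2 (1-2): L=2.2028, (cx,cy)=(0.2156,-0.9765)
member 3 (1-3): L=1.1985, (cx,cy)=(0.9845,-0.1752)
member 4 (2-3): L=2.0651, (cx,cy)=(0.3414,0.9399)
member 5 (2-4): L=1.3810, (cx,cy)=(1.0000,0.0000)
member 6 (3-4): L=2.0553, (cx,cy)=(0.3289,-0.9444)
solve A·x = −loads:
  F[0-1] = -1208.6030 N (compression)
  F[0-2] = +1465.2332 N (tension)
  F[1-2] = -1368.9221 N (compression)
  F[1-3] = -1624.9056 N (compression)
  F[2-3] = +1422.1601 N (tension)
  F[2-4] = +684.5335 N (tension)
  F[3-4] = -2081.2942 N (compression)
  Rx@0 = -1070.1600 N
  Ry@0 = +1142.2077 N
  Ry@4 = +1965.5023 N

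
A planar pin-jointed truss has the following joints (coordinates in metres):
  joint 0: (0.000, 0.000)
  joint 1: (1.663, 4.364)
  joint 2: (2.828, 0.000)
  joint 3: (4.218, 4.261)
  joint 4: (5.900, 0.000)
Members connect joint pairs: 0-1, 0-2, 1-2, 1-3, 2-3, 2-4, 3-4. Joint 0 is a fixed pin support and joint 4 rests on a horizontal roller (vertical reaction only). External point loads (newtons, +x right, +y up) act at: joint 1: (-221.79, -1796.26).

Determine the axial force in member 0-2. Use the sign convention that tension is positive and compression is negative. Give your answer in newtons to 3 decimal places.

N=5 nodes, M=7 members, R=3 reactions → 2N=10, M+R=10
member 0 (0-1): L=4.6701, (cx,cy)=(0.3561,0.9345)
member 1 (0-2): L=2.8280, (cx,cy)=(1.0000,0.0000)
member 2 (1-2): L=4.5168, (cx,cy)=(0.2579,-0.9662)
member 3 (1-3): L=2.5571, (cx,cy)=(0.9992,-0.0403)
member 4 (2-3): L=4.4820, (cx,cy)=(0.3101,0.9507)
member 5 (2-4): L=3.0720, (cx,cy)=(1.0000,0.0000)
member 6 (3-4): L=4.5810, (cx,cy)=(0.3672,-0.9302)
solve A·x = −loads:
  F[0-1] = -1556.0030 N (compression)
  F[0-2] = +332.2922 N (tension)
  F[1-2] = -344.0760 N (compression)
  F[1-3] = -243.7444 N (compression)
  F[2-3] = +349.6753 N (tension)
  F[2-4] = +135.1017 N (tension)
  F[3-4] = -367.9526 N (compression)
  Rx@0 = +221.7900 N
  Ry@0 = +1454.0077 N
  Ry@4 = +342.2523 N

332.292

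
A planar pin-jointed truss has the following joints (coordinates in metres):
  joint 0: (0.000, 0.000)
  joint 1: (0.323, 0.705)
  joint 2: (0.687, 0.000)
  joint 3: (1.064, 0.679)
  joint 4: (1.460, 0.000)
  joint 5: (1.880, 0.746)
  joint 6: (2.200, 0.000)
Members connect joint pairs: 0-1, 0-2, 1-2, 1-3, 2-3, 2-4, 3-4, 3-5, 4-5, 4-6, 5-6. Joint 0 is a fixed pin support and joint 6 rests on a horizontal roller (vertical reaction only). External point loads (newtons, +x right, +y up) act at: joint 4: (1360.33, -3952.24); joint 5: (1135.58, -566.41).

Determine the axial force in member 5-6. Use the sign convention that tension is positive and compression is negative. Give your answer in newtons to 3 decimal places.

N=7 nodes, M=11 members, R=3 reactions → 2N=14, M+R=14
member 0 (0-1): L=0.7755, (cx,cy)=(0.4165,0.9091)
member 1 (0-2): L=0.6870, (cx,cy)=(1.0000,0.0000)
member 2 (1-2): L=0.7934, (cx,cy)=(0.4588,-0.8886)
member 3 (1-3): L=0.7415, (cx,cy)=(0.9994,-0.0351)
member 4 (2-3): L=0.7766, (cx,cy)=(0.4854,0.8743)
member 5 (2-4): L=0.7730, (cx,cy)=(1.0000,0.0000)
member 6 (3-4): L=0.7860, (cx,cy)=(0.5038,-0.8638)
member 7 (3-5): L=0.8187, (cx,cy)=(0.9966,0.0818)
member 8 (4-5): L=0.8561, (cx,cy)=(0.4906,0.8714)
member 9 (4-6): L=0.7400, (cx,cy)=(1.0000,0.0000)
member 10 (5-6): L=0.8117, (cx,cy)=(0.3942,-0.9190)
solve A·x = −loads:
  F[0-1] = -1129.3396 N (compression)
  F[0-2] = +2966.3042 N (tension)
  F[1-2] = +1195.7229 N (tension)
  F[1-3] = -1019.5847 N (compression)
  F[2-3] = -1215.2472 N (compression)
  F[2-4] = +4104.7781 N (tension)
  F[3-4] = +988.3128 N (tension)
  F[3-5] = -2113.8618 N (compression)
  F[4-5] = +3555.8323 N (tension)
  F[4-6] = +1497.8823 N (tension)
  F[5-6] = -3799.6425 N (compression)
  Rx@0 = -2495.9100 N
  Ry@0 = +1026.7119 N
  Ry@6 = +3491.9381 N

-3799.643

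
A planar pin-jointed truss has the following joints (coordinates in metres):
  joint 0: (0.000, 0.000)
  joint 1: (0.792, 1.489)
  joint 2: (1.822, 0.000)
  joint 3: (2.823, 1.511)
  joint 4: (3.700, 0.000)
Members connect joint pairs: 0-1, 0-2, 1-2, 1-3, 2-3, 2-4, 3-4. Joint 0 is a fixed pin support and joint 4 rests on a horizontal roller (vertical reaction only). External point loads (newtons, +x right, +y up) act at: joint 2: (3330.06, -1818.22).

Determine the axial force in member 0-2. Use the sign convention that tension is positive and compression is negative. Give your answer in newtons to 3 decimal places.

3820.935

N=5 nodes, M=7 members, R=3 reactions → 2N=10, M+R=10
member 0 (0-1): L=1.6865, (cx,cy)=(0.4696,0.8829)
member 1 (0-2): L=1.8220, (cx,cy)=(1.0000,0.0000)
member 2 (1-2): L=1.8105, (cx,cy)=(0.5689,-0.8224)
member 3 (1-3): L=2.0311, (cx,cy)=(0.9999,0.0108)
member 4 (2-3): L=1.8125, (cx,cy)=(0.5523,0.8337)
member 5 (2-4): L=1.8780, (cx,cy)=(1.0000,0.0000)
member 6 (3-4): L=1.7471, (cx,cy)=(0.5020,-0.8649)
solve A·x = −loads:
  F[0-1] = -1045.2972 N (compression)
  F[0-2] = +3820.9348 N (tension)
  F[1-2] = +1107.3884 N (tension)
  F[1-3] = -1120.9272 N (compression)
  F[2-3] = +1088.5641 N (tension)
  F[2-4] = +519.6707 N (tension)
  F[3-4] = -1035.2343 N (compression)
  Rx@0 = -3330.0600 N
  Ry@0 = +922.8695 N
  Ry@4 = +895.3505 N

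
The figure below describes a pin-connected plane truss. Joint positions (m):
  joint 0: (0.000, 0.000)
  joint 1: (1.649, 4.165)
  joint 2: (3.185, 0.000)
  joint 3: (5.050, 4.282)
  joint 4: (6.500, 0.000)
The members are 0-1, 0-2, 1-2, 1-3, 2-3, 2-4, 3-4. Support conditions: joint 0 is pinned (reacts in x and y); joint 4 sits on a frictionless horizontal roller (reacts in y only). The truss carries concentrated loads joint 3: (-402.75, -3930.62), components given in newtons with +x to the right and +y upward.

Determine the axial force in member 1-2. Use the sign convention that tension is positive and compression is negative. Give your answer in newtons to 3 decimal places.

1185.720

N=5 nodes, M=7 members, R=3 reactions → 2N=10, M+R=10
member 0 (0-1): L=4.4796, (cx,cy)=(0.3681,0.9298)
member 1 (0-2): L=3.1850, (cx,cy)=(1.0000,0.0000)
member 2 (1-2): L=4.4392, (cx,cy)=(0.3460,-0.9382)
member 3 (1-3): L=3.4030, (cx,cy)=(0.9994,0.0344)
member 4 (2-3): L=4.6705, (cx,cy)=(0.3993,0.9168)
member 5 (2-4): L=3.3150, (cx,cy)=(1.0000,0.0000)
member 6 (3-4): L=4.5208, (cx,cy)=(0.3207,-0.9472)
solve A·x = −loads:
  F[0-1] = -1228.4094 N (compression)
  F[0-2] = +49.4481 N (tension)
  F[1-2] = +1185.7197 N (tension)
  F[1-3] = -862.9769 N (compression)
  F[2-3] = -1213.4184 N (compression)
  F[2-4] = +944.2507 N (tension)
  F[3-4] = -2944.0066 N (compression)
  Rx@0 = +402.7500 N
  Ry@0 = +1142.1499 N
  Ry@4 = +2788.4701 N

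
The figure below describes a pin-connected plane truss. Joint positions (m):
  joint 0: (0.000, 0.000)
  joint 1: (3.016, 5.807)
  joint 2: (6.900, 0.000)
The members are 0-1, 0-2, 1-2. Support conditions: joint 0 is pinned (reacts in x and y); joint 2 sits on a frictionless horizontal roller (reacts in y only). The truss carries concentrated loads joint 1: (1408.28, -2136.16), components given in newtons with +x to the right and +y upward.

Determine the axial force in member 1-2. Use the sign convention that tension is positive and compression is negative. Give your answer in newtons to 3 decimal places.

-2549.190

N=3 nodes, M=3 members, R=3 reactions → 2N=6, M+R=6
member 0 (0-1): L=6.5435, (cx,cy)=(0.4609,0.8874)
member 1 (0-2): L=6.9000, (cx,cy)=(1.0000,0.0000)
member 2 (1-2): L=6.9862, (cx,cy)=(0.5560,-0.8312)
solve A·x = −loads:
  F[0-1] = -19.4278 N (compression)
  F[0-2] = +1417.2346 N (tension)
  F[1-2] = -2549.1903 N (compression)
  Rx@0 = -1408.2800 N
  Ry@0 = +17.2411 N
  Ry@2 = +2118.9189 N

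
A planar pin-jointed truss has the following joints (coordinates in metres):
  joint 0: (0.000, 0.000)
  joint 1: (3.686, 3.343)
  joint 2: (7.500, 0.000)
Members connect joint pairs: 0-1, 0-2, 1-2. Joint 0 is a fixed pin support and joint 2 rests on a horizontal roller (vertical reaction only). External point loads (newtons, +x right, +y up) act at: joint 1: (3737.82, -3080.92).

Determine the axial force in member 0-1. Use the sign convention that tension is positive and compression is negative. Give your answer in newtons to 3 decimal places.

147.842

N=3 nodes, M=3 members, R=3 reactions → 2N=6, M+R=6
member 0 (0-1): L=4.9762, (cx,cy)=(0.7407,0.6718)
member 1 (0-2): L=7.5000, (cx,cy)=(1.0000,0.0000)
member 2 (1-2): L=5.0717, (cx,cy)=(0.7520,-0.6591)
solve A·x = −loads:
  F[0-1] = +147.8418 N (tension)
  F[0-2] = +3628.3090 N (tension)
  F[1-2] = -4824.7856 N (compression)
  Rx@0 = -3737.8200 N
  Ry@0 = -99.3205 N
  Ry@2 = +3180.2405 N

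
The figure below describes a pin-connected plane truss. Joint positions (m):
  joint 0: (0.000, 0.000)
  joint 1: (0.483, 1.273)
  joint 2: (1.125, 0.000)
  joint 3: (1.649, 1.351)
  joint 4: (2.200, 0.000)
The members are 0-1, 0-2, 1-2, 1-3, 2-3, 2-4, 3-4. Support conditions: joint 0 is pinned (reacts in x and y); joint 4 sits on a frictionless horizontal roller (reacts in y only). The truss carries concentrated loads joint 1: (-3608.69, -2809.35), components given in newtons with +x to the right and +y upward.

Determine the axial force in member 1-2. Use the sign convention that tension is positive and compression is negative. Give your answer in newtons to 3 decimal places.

N=5 nodes, M=7 members, R=3 reactions → 2N=10, M+R=10
member 0 (0-1): L=1.3615, (cx,cy)=(0.3547,0.9350)
member 1 (0-2): L=1.1250, (cx,cy)=(1.0000,0.0000)
member 2 (1-2): L=1.4257, (cx,cy)=(0.4503,-0.8929)
member 3 (1-3): L=1.1686, (cx,cy)=(0.9978,0.0667)
member 4 (2-3): L=1.4491, (cx,cy)=(0.3616,0.9323)
member 5 (2-4): L=1.0750, (cx,cy)=(1.0000,0.0000)
member 6 (3-4): L=1.4590, (cx,cy)=(0.3776,-0.9260)
solve A·x = −loads:
  F[0-1] = -4578.4539 N (compression)
  F[0-2] = -1984.5165 N (compression)
  F[1-2] = +1737.9106 N (tension)
  F[1-3] = +1204.6268 N (tension)
  F[2-3] = -1664.3749 N (compression)
  F[2-4] = -600.0799 N (compression)
  F[3-4] = +1589.0044 N (tension)
  Rx@0 = +3608.6900 N
  Ry@0 = +4280.6892 N
  Ry@4 = -1471.3392 N

1737.911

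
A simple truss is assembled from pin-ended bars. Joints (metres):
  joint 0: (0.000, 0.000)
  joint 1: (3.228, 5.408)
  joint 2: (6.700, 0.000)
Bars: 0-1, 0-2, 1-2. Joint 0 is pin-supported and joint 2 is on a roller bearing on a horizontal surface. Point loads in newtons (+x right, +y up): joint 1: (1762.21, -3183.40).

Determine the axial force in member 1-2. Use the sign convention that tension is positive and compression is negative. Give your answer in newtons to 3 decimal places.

-3512.917

N=3 nodes, M=3 members, R=3 reactions → 2N=6, M+R=6
member 0 (0-1): L=6.2981, (cx,cy)=(0.5125,0.8587)
member 1 (0-2): L=6.7000, (cx,cy)=(1.0000,0.0000)
member 2 (1-2): L=6.4266, (cx,cy)=(0.5403,-0.8415)
solve A·x = −loads:
  F[0-1] = -264.6817 N (compression)
  F[0-2] = +1897.8681 N (tension)
  F[1-2] = -3512.9171 N (compression)
  Rx@0 = -1762.2100 N
  Ry@0 = +227.2736 N
  Ry@2 = +2956.1264 N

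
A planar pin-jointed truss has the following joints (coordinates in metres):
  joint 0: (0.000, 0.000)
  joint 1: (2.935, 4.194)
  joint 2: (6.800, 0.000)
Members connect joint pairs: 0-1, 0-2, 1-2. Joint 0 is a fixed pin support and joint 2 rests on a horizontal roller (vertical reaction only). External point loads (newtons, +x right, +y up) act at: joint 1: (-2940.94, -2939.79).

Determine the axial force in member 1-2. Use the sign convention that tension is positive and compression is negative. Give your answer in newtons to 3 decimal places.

N=3 nodes, M=3 members, R=3 reactions → 2N=6, M+R=6
member 0 (0-1): L=5.1190, (cx,cy)=(0.5734,0.8193)
member 1 (0-2): L=6.8000, (cx,cy)=(1.0000,0.0000)
member 2 (1-2): L=5.7033, (cx,cy)=(0.6777,-0.7354)
solve A·x = −loads:
  F[0-1] = -4253.3505 N (compression)
  F[0-2] = -502.2498 N (compression)
  F[1-2] = +741.1362 N (tension)
  Rx@0 = +2940.9400 N
  Ry@0 = +3484.7928 N
  Ry@2 = -545.0028 N

741.136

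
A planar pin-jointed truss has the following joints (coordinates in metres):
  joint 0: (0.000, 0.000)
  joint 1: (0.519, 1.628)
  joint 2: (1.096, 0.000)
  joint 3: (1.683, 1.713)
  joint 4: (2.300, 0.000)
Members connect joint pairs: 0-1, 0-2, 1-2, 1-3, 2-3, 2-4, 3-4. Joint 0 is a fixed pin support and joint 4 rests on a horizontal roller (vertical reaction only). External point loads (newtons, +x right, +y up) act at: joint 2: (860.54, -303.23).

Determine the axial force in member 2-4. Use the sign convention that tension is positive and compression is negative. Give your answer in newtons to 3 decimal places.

52.045

N=5 nodes, M=7 members, R=3 reactions → 2N=10, M+R=10
member 0 (0-1): L=1.7087, (cx,cy)=(0.3037,0.9528)
member 1 (0-2): L=1.0960, (cx,cy)=(1.0000,0.0000)
member 2 (1-2): L=1.7272, (cx,cy)=(0.3341,-0.9426)
member 3 (1-3): L=1.1671, (cx,cy)=(0.9973,0.0728)
member 4 (2-3): L=1.8108, (cx,cy)=(0.3242,0.9460)
member 5 (2-4): L=1.2040, (cx,cy)=(1.0000,0.0000)
member 6 (3-4): L=1.8207, (cx,cy)=(0.3389,-0.9408)
solve A·x = −loads:
  F[0-1] = -166.6053 N (compression)
  F[0-2] = +911.1439 N (tension)
  F[1-2] = +160.3389 N (tension)
  F[1-3] = -104.4443 N (compression)
  F[2-3] = +160.7849 N (tension)
  F[2-4] = +52.0454 N (tension)
  F[3-4] = -153.5830 N (compression)
  Rx@0 = -860.5400 N
  Ry@0 = +158.7343 N
  Ry@4 = +144.4957 N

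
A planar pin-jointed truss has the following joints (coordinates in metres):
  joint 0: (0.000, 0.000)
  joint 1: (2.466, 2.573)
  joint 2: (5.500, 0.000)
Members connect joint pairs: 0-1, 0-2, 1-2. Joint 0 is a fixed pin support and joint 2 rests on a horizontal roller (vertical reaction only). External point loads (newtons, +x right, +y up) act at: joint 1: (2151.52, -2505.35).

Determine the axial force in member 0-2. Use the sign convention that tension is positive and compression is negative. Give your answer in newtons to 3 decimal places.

2511.426

N=3 nodes, M=3 members, R=3 reactions → 2N=6, M+R=6
member 0 (0-1): L=3.5639, (cx,cy)=(0.6919,0.7220)
member 1 (0-2): L=5.5000, (cx,cy)=(1.0000,0.0000)
member 2 (1-2): L=3.9781, (cx,cy)=(0.7627,-0.6468)
solve A·x = −loads:
  F[0-1] = -520.1431 N (compression)
  F[0-2] = +2511.4256 N (tension)
  F[1-2] = -3292.9358 N (compression)
  Rx@0 = -2151.5200 N
  Ry@0 = +375.5220 N
  Ry@2 = +2129.8280 N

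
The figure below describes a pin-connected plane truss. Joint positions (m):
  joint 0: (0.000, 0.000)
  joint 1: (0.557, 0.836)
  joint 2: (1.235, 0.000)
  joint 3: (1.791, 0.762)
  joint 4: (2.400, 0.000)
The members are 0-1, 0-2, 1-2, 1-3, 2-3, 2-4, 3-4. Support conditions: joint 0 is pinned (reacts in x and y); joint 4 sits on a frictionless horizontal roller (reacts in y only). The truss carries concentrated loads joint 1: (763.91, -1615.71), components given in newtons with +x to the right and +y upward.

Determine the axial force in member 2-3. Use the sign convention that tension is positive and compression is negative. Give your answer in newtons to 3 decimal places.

N=5 nodes, M=7 members, R=3 reactions → 2N=10, M+R=10
member 0 (0-1): L=1.0046, (cx,cy)=(0.5545,0.8322)
member 1 (0-2): L=1.2350, (cx,cy)=(1.0000,0.0000)
member 2 (1-2): L=1.0764, (cx,cy)=(0.6299,-0.7767)
member 3 (1-3): L=1.2362, (cx,cy)=(0.9982,-0.0599)
member 4 (2-3): L=0.9433, (cx,cy)=(0.5894,0.8078)
member 5 (2-4): L=1.1650, (cx,cy)=(1.0000,0.0000)
member 6 (3-4): L=0.9755, (cx,cy)=(0.6243,-0.7812)
solve A·x = −loads:
  F[0-1] = -1171.1504 N (compression)
  F[0-2] = +1413.2783 N (tension)
  F[1-2] = -752.8990 N (compression)
  F[1-3] = -940.7195 N (compression)
  F[2-3] = +723.8796 N (tension)
  F[2-4] = +512.3550 N (tension)
  F[3-4] = -820.6609 N (compression)
  Rx@0 = -763.9100 N
  Ry@0 = +974.6353 N
  Ry@4 = +641.0747 N

723.880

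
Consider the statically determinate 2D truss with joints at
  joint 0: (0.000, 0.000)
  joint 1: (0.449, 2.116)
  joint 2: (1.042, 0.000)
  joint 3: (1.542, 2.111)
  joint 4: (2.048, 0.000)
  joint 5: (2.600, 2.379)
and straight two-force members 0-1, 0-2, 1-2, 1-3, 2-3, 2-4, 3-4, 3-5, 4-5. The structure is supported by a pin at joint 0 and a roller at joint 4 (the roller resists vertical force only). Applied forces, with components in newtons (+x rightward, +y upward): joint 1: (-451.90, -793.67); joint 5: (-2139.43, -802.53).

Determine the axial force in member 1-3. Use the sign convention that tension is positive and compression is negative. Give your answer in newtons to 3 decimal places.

N=6 nodes, M=9 members, R=3 reactions → 2N=12, M+R=12
member 0 (0-1): L=2.1631, (cx,cy)=(0.2076,0.9782)
member 1 (0-2): L=1.0420, (cx,cy)=(1.0000,0.0000)
member 2 (1-2): L=2.1975, (cx,cy)=(0.2698,-0.9629)
member 3 (1-3): L=1.0930, (cx,cy)=(1.0000,-0.0046)
member 4 (2-3): L=2.1694, (cx,cy)=(0.2305,0.9731)
member 5 (2-4): L=1.0060, (cx,cy)=(1.0000,0.0000)
member 6 (3-4): L=2.1708, (cx,cy)=(0.2331,-0.9725)
member 7 (3-5): L=1.0914, (cx,cy)=(0.9694,0.2456)
member 8 (4-5): L=2.4422, (cx,cy)=(0.2260,0.9741)
solve A·x = −loads:
  F[0-1] = -3430.1814 N (compression)
  F[0-2] = -1879.3230 N (compression)
  F[1-2] = +2665.1519 N (tension)
  F[1-3] = -979.3068 N (compression)
  F[2-3] = -2637.2837 N (compression)
  F[2-4] = -552.2980 N (compression)
  F[3-4] = +2093.8156 N (tension)
  F[3-5] = -2140.7305 N (compression)
  F[4-5] = -284.2233 N (compression)
  Rx@0 = +2591.3300 N
  Ry@0 = +3355.4717 N
  Ry@4 = -1759.2717 N

-979.307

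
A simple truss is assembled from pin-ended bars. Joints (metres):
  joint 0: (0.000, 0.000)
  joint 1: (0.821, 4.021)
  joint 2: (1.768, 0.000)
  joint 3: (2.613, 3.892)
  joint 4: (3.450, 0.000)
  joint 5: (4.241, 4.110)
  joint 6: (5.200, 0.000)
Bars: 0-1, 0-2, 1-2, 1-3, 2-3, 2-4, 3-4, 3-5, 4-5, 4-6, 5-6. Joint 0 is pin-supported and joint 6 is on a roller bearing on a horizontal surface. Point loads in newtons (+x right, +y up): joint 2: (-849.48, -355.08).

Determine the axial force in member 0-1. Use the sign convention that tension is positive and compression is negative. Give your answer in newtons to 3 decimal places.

-239.188

N=7 nodes, M=11 members, R=3 reactions → 2N=14, M+R=14
member 0 (0-1): L=4.1040, (cx,cy)=(0.2001,0.9798)
member 1 (0-2): L=1.7680, (cx,cy)=(1.0000,0.0000)
member 2 (1-2): L=4.1310, (cx,cy)=(0.2292,-0.9734)
member 3 (1-3): L=1.7966, (cx,cy)=(0.9974,-0.0718)
member 4 (2-3): L=3.9827, (cx,cy)=(0.2122,0.9772)
member 5 (2-4): L=1.6820, (cx,cy)=(1.0000,0.0000)
member 6 (3-4): L=3.9810, (cx,cy)=(0.2102,-0.9776)
member 7 (3-5): L=1.6425, (cx,cy)=(0.9912,0.1327)
member 8 (4-5): L=4.1854, (cx,cy)=(0.1890,0.9820)
member 9 (4-6): L=1.7500, (cx,cy)=(1.0000,0.0000)
member 10 (5-6): L=4.2204, (cx,cy)=(0.2272,-0.9738)
solve A·x = −loads:
  F[0-1] = -239.1879 N (compression)
  F[0-2] = -801.6303 N (compression)
  F[1-2] = +248.5166 N (tension)
  F[1-3] = -105.0913 N (compression)
  F[2-3] = +115.8184 N (tension)
  F[2-4] = +80.2470 N (tension)
  F[3-4] = -130.7145 N (compression)
  F[3-5] = -53.2353 N (compression)
  F[4-5] = +130.1379 N (tension)
  F[4-6] = +28.1697 N (tension)
  F[5-6] = -123.9701 N (compression)
  Rx@0 = +849.4800 N
  Ry@0 = +234.3528 N
  Ry@6 = +120.7272 N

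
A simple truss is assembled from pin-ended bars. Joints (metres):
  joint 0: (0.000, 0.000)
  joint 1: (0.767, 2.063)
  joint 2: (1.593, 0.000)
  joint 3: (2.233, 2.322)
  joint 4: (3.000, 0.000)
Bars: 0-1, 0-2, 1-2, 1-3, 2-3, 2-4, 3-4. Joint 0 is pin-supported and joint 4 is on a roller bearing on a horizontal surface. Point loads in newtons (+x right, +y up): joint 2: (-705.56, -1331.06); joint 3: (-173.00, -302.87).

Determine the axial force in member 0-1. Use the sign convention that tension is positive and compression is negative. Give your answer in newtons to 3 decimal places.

-891.486

N=5 nodes, M=7 members, R=3 reactions → 2N=10, M+R=10
member 0 (0-1): L=2.2010, (cx,cy)=(0.3485,0.9373)
member 1 (0-2): L=1.5930, (cx,cy)=(1.0000,0.0000)
member 2 (1-2): L=2.2222, (cx,cy)=(0.3717,-0.9284)
member 3 (1-3): L=1.4887, (cx,cy)=(0.9847,0.1740)
member 4 (2-3): L=2.4086, (cx,cy)=(0.2657,0.9641)
member 5 (2-4): L=1.4070, (cx,cy)=(1.0000,0.0000)
member 6 (3-4): L=2.4454, (cx,cy)=(0.3137,-0.9495)
solve A·x = −loads:
  F[0-1] = -891.4856 N (compression)
  F[0-2] = -567.8923 N (compression)
  F[1-2] = +785.4126 N (tension)
  F[1-3] = -611.9385 N (compression)
  F[2-3] = +624.3654 N (tension)
  F[2-4] = +263.7024 N (tension)
  F[3-4] = -840.7527 N (compression)
  Rx@0 = +878.5600 N
  Ry@0 = +835.6029 N
  Ry@4 = +798.3271 N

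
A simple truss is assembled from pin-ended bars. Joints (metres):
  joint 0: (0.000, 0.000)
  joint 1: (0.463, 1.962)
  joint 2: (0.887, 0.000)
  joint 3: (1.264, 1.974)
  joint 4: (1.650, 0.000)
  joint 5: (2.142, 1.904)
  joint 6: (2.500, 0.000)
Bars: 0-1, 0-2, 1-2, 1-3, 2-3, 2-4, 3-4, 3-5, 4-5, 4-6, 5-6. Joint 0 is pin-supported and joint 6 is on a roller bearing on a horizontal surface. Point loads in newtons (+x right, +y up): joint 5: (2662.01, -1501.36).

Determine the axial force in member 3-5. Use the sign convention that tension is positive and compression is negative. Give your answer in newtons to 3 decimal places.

N=7 nodes, M=11 members, R=3 reactions → 2N=14, M+R=14
member 0 (0-1): L=2.0159, (cx,cy)=(0.2297,0.9733)
member 1 (0-2): L=0.8870, (cx,cy)=(1.0000,0.0000)
member 2 (1-2): L=2.0073, (cx,cy)=(0.2112,-0.9774)
member 3 (1-3): L=0.8011, (cx,cy)=(0.9999,0.0150)
member 4 (2-3): L=2.0097, (cx,cy)=(0.1876,0.9822)
member 5 (2-4): L=0.7630, (cx,cy)=(1.0000,0.0000)
member 6 (3-4): L=2.0114, (cx,cy)=(0.1919,-0.9814)
member 7 (3-5): L=0.8808, (cx,cy)=(0.9968,-0.0795)
member 8 (4-5): L=1.9665, (cx,cy)=(0.2502,0.9682)
member 9 (4-6): L=0.8500, (cx,cy)=(1.0000,0.0000)
member 10 (5-6): L=1.9374, (cx,cy)=(0.1848,-0.9828)
solve A·x = −loads:
  F[0-1] = +1862.1729 N (tension)
  F[0-2] = +2234.3150 N (tension)
  F[1-2] = -1841.7122 N (compression)
  F[1-3] = +816.8113 N (tension)
  F[2-3] = +1832.6924 N (tension)
  F[2-4] = +1501.4915 N (tension)
  F[3-4] = -1971.7327 N (compression)
  F[3-5] = +1543.7920 N (tension)
  F[4-5] = +1998.6452 N (tension)
  F[4-6] = +623.0689 N (tension)
  F[5-6] = -3371.8196 N (compression)
  Rx@0 = -2662.0100 N
  Ry@0 = -1812.3921 N
  Ry@6 = +3313.7521 N

1543.792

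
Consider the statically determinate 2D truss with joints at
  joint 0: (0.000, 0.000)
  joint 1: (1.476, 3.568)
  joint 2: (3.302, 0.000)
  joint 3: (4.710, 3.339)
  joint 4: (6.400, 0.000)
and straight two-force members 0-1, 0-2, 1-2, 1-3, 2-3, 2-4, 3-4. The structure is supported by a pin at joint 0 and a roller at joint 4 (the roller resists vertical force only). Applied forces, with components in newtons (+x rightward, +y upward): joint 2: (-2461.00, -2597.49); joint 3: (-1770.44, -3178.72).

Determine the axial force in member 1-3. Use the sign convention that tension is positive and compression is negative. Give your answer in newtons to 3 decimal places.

N=5 nodes, M=7 members, R=3 reactions → 2N=10, M+R=10
member 0 (0-1): L=3.8612, (cx,cy)=(0.3823,0.9241)
member 1 (0-2): L=3.3020, (cx,cy)=(1.0000,0.0000)
member 2 (1-2): L=4.0081, (cx,cy)=(0.4556,-0.8902)
member 3 (1-3): L=3.2421, (cx,cy)=(0.9975,-0.0706)
member 4 (2-3): L=3.6237, (cx,cy)=(0.3886,0.9214)
member 5 (2-4): L=3.0980, (cx,cy)=(1.0000,0.0000)
member 6 (3-4): L=3.7423, (cx,cy)=(0.4516,-0.8922)
solve A·x = −loads:
  F[0-1] = -3268.6377 N (compression)
  F[0-2] = -2981.9696 N (compression)
  F[1-2] = +3623.6640 N (tension)
  F[1-3] = -2907.5904 N (compression)
  F[2-3] = -681.8580 N (compression)
  F[2-4] = +1394.8245 N (tension)
  F[3-4] = -3088.6929 N (compression)
  Rx@0 = +4231.4400 N
  Ry@0 = +3020.4000 N
  Ry@4 = +2755.8100 N

-2907.590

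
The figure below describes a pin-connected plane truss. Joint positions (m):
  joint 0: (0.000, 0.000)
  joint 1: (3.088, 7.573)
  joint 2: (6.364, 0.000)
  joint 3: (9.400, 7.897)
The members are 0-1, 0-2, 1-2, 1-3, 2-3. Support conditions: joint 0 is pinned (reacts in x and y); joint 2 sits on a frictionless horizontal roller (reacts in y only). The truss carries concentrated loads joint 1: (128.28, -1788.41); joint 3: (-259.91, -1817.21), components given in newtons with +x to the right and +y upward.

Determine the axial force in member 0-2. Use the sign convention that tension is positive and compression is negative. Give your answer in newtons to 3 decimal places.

-40.464

N=4 nodes, M=5 members, R=3 reactions → 2N=8, M+R=8
member 0 (0-1): L=8.1784, (cx,cy)=(0.3776,0.9260)
member 1 (0-2): L=6.3640, (cx,cy)=(1.0000,0.0000)
member 2 (1-2): L=8.2512, (cx,cy)=(0.3970,-0.9178)
member 3 (1-3): L=6.3203, (cx,cy)=(0.9987,0.0513)
member 4 (2-3): L=8.4605, (cx,cy)=(0.3588,0.9334)
solve A·x = −loads:
  F[0-1] = -241.4469 N (compression)
  F[0-2] = -40.4644 N (compression)
  F[1-2] = -1679.9468 N (compression)
  F[1-3] = +448.1372 N (tension)
  F[2-3] = -1971.4893 N (compression)
  Rx@0 = +131.6300 N
  Ry@0 = +223.5742 N
  Ry@2 = +3382.0458 N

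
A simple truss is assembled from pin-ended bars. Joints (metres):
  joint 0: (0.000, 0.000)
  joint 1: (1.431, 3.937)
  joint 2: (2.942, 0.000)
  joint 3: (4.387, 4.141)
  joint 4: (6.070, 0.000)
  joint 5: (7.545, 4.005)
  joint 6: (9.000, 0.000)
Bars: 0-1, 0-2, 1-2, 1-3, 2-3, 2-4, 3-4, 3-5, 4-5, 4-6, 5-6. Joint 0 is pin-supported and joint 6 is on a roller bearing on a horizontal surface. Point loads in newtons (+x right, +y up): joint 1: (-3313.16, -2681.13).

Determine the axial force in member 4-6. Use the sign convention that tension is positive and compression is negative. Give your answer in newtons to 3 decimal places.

N=7 nodes, M=11 members, R=3 reactions → 2N=14, M+R=14
member 0 (0-1): L=4.1890, (cx,cy)=(0.3416,0.9398)
member 1 (0-2): L=2.9420, (cx,cy)=(1.0000,0.0000)
member 2 (1-2): L=4.2170, (cx,cy)=(0.3583,-0.9336)
member 3 (1-3): L=2.9630, (cx,cy)=(0.9976,0.0688)
member 4 (2-3): L=4.3859, (cx,cy)=(0.3295,0.9442)
member 5 (2-4): L=3.1280, (cx,cy)=(1.0000,0.0000)
member 6 (3-4): L=4.4699, (cx,cy)=(0.3765,-0.9264)
member 7 (3-5): L=3.1609, (cx,cy)=(0.9991,-0.0430)
member 8 (4-5): L=4.2680, (cx,cy)=(0.3456,0.9384)
member 9 (4-6): L=2.9300, (cx,cy)=(1.0000,0.0000)
member 10 (5-6): L=4.2611, (cx,cy)=(0.3415,-0.9399)
solve A·x = −loads:
  F[0-1] = -3941.2507 N (compression)
  F[0-2] = -1966.7937 N (compression)
  F[1-2] = +1209.1415 N (tension)
  F[1-3] = +1537.1919 N (tension)
  F[2-3] = -1195.6113 N (compression)
  F[2-4] = -1139.6302 N (compression)
  F[3-4] = +1070.0394 N (tension)
  F[3-5] = +737.4271 N (tension)
  F[4-5] = -1056.3870 N (compression)
  F[4-6] = -371.6603 N (compression)
  F[5-6] = +1088.4434 N (tension)
  Rx@0 = +3313.1600 N
  Ry@0 = +3704.1538 N
  Ry@6 = -1023.0238 N

-371.660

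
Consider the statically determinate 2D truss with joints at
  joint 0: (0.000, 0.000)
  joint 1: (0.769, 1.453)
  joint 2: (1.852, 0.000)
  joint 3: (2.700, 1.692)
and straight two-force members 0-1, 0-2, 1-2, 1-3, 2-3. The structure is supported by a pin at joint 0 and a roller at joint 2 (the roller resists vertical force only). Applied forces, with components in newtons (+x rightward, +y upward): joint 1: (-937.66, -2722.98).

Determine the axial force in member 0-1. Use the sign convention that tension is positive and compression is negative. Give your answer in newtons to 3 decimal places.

N=4 nodes, M=5 members, R=3 reactions → 2N=8, M+R=8
member 0 (0-1): L=1.6439, (cx,cy)=(0.4678,0.8838)
member 1 (0-2): L=1.8520, (cx,cy)=(1.0000,0.0000)
member 2 (1-2): L=1.8122, (cx,cy)=(0.5976,-0.8018)
member 3 (1-3): L=1.9457, (cx,cy)=(0.9924,0.1228)
member 4 (2-3): L=1.8926, (cx,cy)=(0.4481,0.8940)
solve A·x = −loads:
  F[0-1] = -2633.9100 N (compression)
  F[0-2] = +294.4197 N (tension)
  F[1-2] = -492.6590 N (compression)
  F[1-3] = -0.0000 N (compression)
  F[2-3] = -0.0000 N (compression)
  Rx@0 = +937.6600 N
  Ry@0 = +2327.9737 N
  Ry@2 = +395.0063 N

-2633.910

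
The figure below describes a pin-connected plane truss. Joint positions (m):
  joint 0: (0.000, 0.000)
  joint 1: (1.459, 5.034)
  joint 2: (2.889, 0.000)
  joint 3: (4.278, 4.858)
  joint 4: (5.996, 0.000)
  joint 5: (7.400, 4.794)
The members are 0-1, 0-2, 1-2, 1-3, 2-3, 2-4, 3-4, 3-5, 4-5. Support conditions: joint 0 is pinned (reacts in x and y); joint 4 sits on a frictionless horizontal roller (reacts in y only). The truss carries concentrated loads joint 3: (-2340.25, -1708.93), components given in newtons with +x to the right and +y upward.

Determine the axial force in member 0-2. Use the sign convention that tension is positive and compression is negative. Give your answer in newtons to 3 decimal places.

N=6 nodes, M=9 members, R=3 reactions → 2N=12, M+R=12
member 0 (0-1): L=5.2412, (cx,cy)=(0.2784,0.9605)
member 1 (0-2): L=2.8890, (cx,cy)=(1.0000,0.0000)
member 2 (1-2): L=5.2332, (cx,cy)=(0.2733,-0.9619)
member 3 (1-3): L=2.8245, (cx,cy)=(0.9981,-0.0623)
member 4 (2-3): L=5.0527, (cx,cy)=(0.2749,0.9615)
member 5 (2-4): L=3.1070, (cx,cy)=(1.0000,0.0000)
member 6 (3-4): L=5.1528, (cx,cy)=(0.3334,-0.9428)
member 7 (3-5): L=3.1227, (cx,cy)=(0.9998,-0.0205)
member 8 (4-5): L=4.9954, (cx,cy)=(0.2811,0.9597)
solve A·x = −loads:
  F[0-1] = -2483.9183 N (compression)
  F[0-2] = -1648.7940 N (compression)
  F[1-2] = +2570.5961 N (tension)
  F[1-3] = -1396.6034 N (compression)
  F[2-3] = -2571.8511 N (compression)
  F[2-4] = -239.3482 N (compression)
  F[3-4] = +717.8821 N (tension)
  F[3-5] = -0.0000 N (compression)
  F[4-5] = +0.0000 N (tension)
  Rx@0 = +2340.2500 N
  Ry@0 = +2385.7365 N
  Ry@4 = -676.8065 N

-1648.794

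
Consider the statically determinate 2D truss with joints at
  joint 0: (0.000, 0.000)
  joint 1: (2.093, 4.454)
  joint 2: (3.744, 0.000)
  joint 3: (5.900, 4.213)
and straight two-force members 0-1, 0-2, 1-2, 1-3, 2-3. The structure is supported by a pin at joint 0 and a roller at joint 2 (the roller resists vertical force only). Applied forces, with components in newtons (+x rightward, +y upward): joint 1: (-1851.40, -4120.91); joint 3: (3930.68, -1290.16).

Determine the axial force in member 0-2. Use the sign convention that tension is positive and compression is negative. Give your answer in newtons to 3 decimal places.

N=4 nodes, M=5 members, R=3 reactions → 2N=8, M+R=8
member 0 (0-1): L=4.9213, (cx,cy)=(0.4253,0.9051)
member 1 (0-2): L=3.7440, (cx,cy)=(1.0000,0.0000)
member 2 (1-2): L=4.7501, (cx,cy)=(0.3476,-0.9377)
member 3 (1-3): L=3.8146, (cx,cy)=(0.9980,-0.0632)
member 4 (2-3): L=4.7326, (cx,cy)=(0.4556,0.8902)
solve A·x = −loads:
  F[0-1] = +1266.5653 N (tension)
  F[0-2] = +1540.6125 N (tension)
  F[1-2] = -5917.6632 N (compression)
  F[1-3] = +4455.7595 N (tension)
  F[2-3] = -1133.0591 N (compression)
  Rx@0 = -2079.2800 N
  Ry@0 = -1146.3092 N
  Ry@2 = +6557.3792 N

1540.612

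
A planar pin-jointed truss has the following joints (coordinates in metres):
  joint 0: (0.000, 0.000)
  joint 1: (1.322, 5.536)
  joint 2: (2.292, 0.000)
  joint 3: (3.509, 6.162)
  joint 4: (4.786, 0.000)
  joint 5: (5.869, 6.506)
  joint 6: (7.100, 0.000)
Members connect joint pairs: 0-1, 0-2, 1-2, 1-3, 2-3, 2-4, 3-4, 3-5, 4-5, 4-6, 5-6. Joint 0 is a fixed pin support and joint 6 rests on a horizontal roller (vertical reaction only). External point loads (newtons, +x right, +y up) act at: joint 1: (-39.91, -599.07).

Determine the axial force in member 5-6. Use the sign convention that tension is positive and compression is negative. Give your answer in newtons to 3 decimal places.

N=7 nodes, M=11 members, R=3 reactions → 2N=14, M+R=14
member 0 (0-1): L=5.6917, (cx,cy)=(0.2323,0.9727)
member 1 (0-2): L=2.2920, (cx,cy)=(1.0000,0.0000)
member 2 (1-2): L=5.6203, (cx,cy)=(0.1726,-0.9850)
member 3 (1-3): L=2.2748, (cx,cy)=(0.9614,0.2752)
member 4 (2-3): L=6.2810, (cx,cy)=(0.1938,0.9810)
member 5 (2-4): L=2.4940, (cx,cy)=(1.0000,0.0000)
member 6 (3-4): L=6.2929, (cx,cy)=(0.2029,-0.9792)
member 7 (3-5): L=2.3849, (cx,cy)=(0.9895,0.1442)
member 8 (4-5): L=6.5955, (cx,cy)=(0.1642,0.9864)
member 9 (4-6): L=2.3140, (cx,cy)=(1.0000,0.0000)
member 10 (5-6): L=6.6214, (cx,cy)=(0.1859,-0.9826)
solve A·x = −loads:
  F[0-1] = -533.2264 N (compression)
  F[0-2] = +83.9423 N (tension)
  F[1-2] = -100.9807 N (compression)
  F[1-3] = -69.1855 N (compression)
  F[2-3] = +101.3868 N (tension)
  F[2-4] = +46.8698 N (tension)
  F[3-4] = -86.4996 N (compression)
  F[3-5] = -29.6266 N (compression)
  F[4-5] = +85.8654 N (tension)
  F[4-6] = +15.2175 N (tension)
  F[5-6] = -81.8536 N (compression)
  Rx@0 = +39.9100 N
  Ry@0 = +518.6434 N
  Ry@6 = +80.4266 N

-81.854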